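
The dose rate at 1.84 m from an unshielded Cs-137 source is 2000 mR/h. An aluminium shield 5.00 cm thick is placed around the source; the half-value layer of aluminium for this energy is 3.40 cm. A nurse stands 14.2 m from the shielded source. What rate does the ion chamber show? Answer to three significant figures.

Distance alone: (1.84/14.2)² = 0.01679, so 2000 × 0.01679 = 33.58 mR/h.
Shield: 5.00/3.40 = 1.471 half-value layers → attenuation 2^(−1.471) = 0.3607.
Combined: 33.58 × 0.3607 = 12.11 mR/h.

12.1 mR/h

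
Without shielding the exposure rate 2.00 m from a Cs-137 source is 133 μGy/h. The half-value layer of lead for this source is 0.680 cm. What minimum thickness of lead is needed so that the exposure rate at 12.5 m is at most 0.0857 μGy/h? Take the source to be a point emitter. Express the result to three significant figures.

3.61 cm

At 12.5 m, distance alone gives 133 × (2.00/12.5)² = 133 × 0.02560 = 3.405 μGy/h.
Further attenuation needed: 3.405/0.0857 = 39.73.
n = log₂(39.73) = 5.312 half-value layers.
Thickness = 5.312 × 0.680 cm = 3.612 cm.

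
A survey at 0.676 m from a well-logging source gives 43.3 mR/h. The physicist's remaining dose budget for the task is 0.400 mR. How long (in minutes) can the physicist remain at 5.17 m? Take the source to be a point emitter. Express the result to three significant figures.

32.4 min

Applying the 1/r² law, rate at 5.17 m:
43.3 × (0.676/5.17)² = 43.3 × 0.01710 = 0.7404 mR/h.
Stay time = 0.400 mR ÷ 0.7404 mR/h = 0.5402 h = 32.41 min.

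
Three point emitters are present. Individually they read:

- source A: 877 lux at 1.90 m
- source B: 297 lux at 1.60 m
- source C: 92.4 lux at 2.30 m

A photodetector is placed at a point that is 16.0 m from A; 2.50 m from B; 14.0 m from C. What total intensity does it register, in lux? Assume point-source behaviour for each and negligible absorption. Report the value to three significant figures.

Each source contributes Iᵢ·(dᵢ/rᵢ)²; contributions add.
A: 877 × (1.90/16.0)² = 12.37 lux
B: 297 × (1.60/2.50)² = 121.7 lux
C: 92.4 × (2.30/14.0)² = 2.494 lux
Total = 12.37 + 121.7 + 2.494 = 136.6 lux.

137 lux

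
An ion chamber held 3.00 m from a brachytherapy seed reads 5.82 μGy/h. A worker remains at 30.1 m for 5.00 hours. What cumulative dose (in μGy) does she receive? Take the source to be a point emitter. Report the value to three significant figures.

Intensity scales as (d₁/d₂)², so rate at 30.1 m:
(3.00/30.1)² = 0.009934, so 5.82 × 0.009934 = 0.05782 μGy/h.
Dose = rate × time = 0.05782 μGy/h × 5.000 h = 0.2891 μGy.

0.289 μGy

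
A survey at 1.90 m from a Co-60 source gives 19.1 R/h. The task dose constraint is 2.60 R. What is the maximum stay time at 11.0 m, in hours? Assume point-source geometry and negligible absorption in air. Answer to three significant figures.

Since intensity falls as 1/r², rate at 11.0 m:
(1.90/11.0)² = 0.02983, so 19.1 × 0.02983 = 0.5698 R/h.
Stay time = 2.60 R ÷ 0.5698 R/h = 4.563 h.

4.56 h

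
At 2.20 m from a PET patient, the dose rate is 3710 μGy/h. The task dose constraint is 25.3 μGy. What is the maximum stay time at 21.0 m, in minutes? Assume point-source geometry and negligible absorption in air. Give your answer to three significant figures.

37.3 min

Using I₁d₁² = I₂d₂², rate at 21.0 m:
3710 × (2.20/21.0)² = 3710 × 0.01098 = 40.74 μGy/h.
Stay time = 25.3 μGy ÷ 40.74 μGy/h = 0.6210 h = 37.26 min.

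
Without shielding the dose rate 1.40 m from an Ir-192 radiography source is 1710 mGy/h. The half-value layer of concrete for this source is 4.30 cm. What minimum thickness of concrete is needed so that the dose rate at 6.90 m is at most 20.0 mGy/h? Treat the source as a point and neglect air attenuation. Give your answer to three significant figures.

At 6.90 m, distance alone gives 1710 × (1.40/6.90)² = 1710 × 0.04117 = 70.40 mGy/h.
Further attenuation needed: 70.40/20.0 = 3.520.
n = log₂(3.520) = 1.816 half-value layers.
Thickness = 1.816 × 4.30 cm = 7.809 cm.

7.81 cm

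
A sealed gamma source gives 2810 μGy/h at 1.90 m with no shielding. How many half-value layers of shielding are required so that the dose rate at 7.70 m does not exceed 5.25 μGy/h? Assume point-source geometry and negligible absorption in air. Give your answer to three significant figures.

At 7.70 m, distance alone gives 2810 × (1.90/7.70)² = 2810 × 0.06089 = 171.1 μGy/h.
Further attenuation needed: 171.1/5.25 = 32.59.
n = log₂(32.59) = 5.026 half-value layers.

5.03 half-value layers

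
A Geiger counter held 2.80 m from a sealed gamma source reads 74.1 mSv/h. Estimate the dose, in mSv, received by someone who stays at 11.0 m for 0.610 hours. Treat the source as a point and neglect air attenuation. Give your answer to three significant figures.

Since intensity falls as 1/r², rate at 11.0 m:
(2.80/11.0)² = 0.06479, so 74.1 × 0.06479 = 4.801 mSv/h.
Dose = rate × time = 4.801 mSv/h × 0.6100 h = 2.929 mSv.

2.93 mSv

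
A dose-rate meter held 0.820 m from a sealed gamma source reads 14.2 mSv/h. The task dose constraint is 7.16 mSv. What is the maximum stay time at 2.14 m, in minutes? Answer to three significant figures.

Using I₁d₁² = I₂d₂², rate at 2.14 m:
14.2 × (0.820/2.14)² = 14.2 × 0.1468 = 2.085 mSv/h.
Stay time = 7.16 mSv ÷ 2.085 mSv/h = 3.434 h = 206.0 min.

206 min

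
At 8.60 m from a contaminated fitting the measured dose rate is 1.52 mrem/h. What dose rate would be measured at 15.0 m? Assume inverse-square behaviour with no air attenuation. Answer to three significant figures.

By the inverse-square law, scaling from 8.60 m to 15.0 m:
(8.60/15.0)² = 0.3287, so 1.52 × 0.3287 = 0.4996 mrem/h.

0.500 mrem/h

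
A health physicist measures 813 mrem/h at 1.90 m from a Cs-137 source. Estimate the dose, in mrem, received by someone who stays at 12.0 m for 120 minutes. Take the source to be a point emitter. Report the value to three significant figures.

40.8 mrem

Using I₁d₁² = I₂d₂², rate at 12.0 m:
813 × (1.90/12.0)² = 813 × 0.02507 = 20.38 mrem/h.
Dose = rate × time = 20.38 mrem/h × 2.000 h = 40.76 mrem.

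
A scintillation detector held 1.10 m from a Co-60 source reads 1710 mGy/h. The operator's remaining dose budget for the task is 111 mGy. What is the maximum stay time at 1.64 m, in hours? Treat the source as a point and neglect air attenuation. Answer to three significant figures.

0.144 h

Since intensity falls as 1/r², rate at 1.64 m:
1710 × (1.10/1.64)² = 1710 × 0.4499 = 769.3 mGy/h.
Stay time = 111 mGy ÷ 769.3 mGy/h = 0.1443 h.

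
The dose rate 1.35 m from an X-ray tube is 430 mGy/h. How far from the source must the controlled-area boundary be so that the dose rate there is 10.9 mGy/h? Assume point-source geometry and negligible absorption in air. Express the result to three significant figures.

8.48 m

By the inverse-square law, d₂ = d₁·√(I₁/I₂).
I₁/I₂ = 430/10.9 = 39.45, so d₂ = 1.35 × √39.45 = 8.479 m.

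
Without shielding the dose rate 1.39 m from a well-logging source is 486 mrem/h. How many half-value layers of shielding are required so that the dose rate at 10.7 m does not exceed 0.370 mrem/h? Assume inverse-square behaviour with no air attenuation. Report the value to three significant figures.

At 10.7 m, distance alone gives 486 × (1.39/10.7)² = 486 × 0.01688 = 8.204 mrem/h.
Further attenuation needed: 8.204/0.370 = 22.17.
n = log₂(22.17) = 4.471 half-value layers.

4.47 half-value layers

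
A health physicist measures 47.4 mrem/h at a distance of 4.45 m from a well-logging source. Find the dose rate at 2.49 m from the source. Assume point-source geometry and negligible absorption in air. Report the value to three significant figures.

By the inverse-square law, the rate at 2.49 m is
(4.45/2.49)² = 3.194, so 47.4 × 3.194 = 151.4 mrem/h.

151 mrem/h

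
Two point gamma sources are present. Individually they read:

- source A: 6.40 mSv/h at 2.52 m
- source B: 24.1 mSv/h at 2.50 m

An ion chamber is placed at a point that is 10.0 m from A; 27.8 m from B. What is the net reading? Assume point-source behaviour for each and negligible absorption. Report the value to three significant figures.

Each source contributes Iᵢ·(dᵢ/rᵢ)²; contributions add.
A: 6.40 × (2.52/10.0)² = 0.4064 mSv/h
B: 24.1 × (2.50/27.8)² = 0.1949 mSv/h
Total = 0.4064 + 0.1949 = 0.6013 mSv/h.

0.601 mSv/h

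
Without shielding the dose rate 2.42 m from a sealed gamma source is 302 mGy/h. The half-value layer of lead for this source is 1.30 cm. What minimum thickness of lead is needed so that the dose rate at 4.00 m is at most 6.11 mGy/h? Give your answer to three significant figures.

At 4.00 m, distance alone gives (2.42/4.00)² = 0.3660, so 302 × 0.3660 = 110.5 mGy/h.
Further attenuation needed: 110.5/6.11 = 18.09.
n = log₂(18.09) = 4.177 half-value layers.
Thickness = 4.177 × 1.30 cm = 5.430 cm.

5.43 cm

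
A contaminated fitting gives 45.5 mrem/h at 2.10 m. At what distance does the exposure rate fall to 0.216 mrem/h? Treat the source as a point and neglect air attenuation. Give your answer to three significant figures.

Intensity scales as (d₁/d₂)², so d₂ = d₁·√(I₁/I₂).
I₁/I₂ = 45.5/0.216 = 210.6, so d₂ = 2.10 × √210.6 = 30.48 m.

30.5 m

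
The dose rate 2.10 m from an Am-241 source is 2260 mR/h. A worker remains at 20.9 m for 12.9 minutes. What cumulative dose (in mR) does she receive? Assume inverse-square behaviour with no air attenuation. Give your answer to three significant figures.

By the inverse-square law, rate at 20.9 m:
2260 × (2.10/20.9)² = 2260 × 0.01010 = 22.83 mR/h.
Dose = rate × time = 22.83 mR/h × 0.2150 h = 4.908 mR.

4.91 mR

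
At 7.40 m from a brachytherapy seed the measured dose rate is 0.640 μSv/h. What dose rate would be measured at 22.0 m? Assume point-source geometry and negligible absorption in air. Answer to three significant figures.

Intensity scales as (d₁/d₂)², so scaling from 7.40 m to 22.0 m:
(7.40/22.0)² = 0.1131, so 0.640 × 0.1131 = 0.07238 μSv/h.

0.0724 μSv/h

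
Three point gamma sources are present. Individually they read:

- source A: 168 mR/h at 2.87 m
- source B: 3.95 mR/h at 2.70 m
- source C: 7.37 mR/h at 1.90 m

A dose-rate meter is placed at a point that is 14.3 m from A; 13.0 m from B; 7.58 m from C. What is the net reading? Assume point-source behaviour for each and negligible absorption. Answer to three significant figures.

Each source contributes Iᵢ·(dᵢ/rᵢ)²; contributions add.
A: 168 × (2.87/14.3)² = 6.767 mR/h
B: 3.95 × (2.70/13.0)² = 0.1704 mR/h
C: 7.37 × (1.90/7.58)² = 0.4631 mR/h
Total = 6.767 + 0.1704 + 0.4631 = 7.401 mR/h.

7.40 mR/h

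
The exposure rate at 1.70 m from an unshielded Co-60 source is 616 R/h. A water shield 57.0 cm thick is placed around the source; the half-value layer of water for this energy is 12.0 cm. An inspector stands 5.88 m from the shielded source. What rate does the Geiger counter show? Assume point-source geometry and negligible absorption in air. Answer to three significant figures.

Distance alone: (1.70/5.88)² = 0.08359, so 616 × 0.08359 = 51.49 R/h.
Shield: 57.0/12.0 = 4.750 half-value layers → attenuation 2^(−4.750) = 0.03716.
Combined: 51.49 × 0.03716 = 1.913 R/h.

1.91 R/h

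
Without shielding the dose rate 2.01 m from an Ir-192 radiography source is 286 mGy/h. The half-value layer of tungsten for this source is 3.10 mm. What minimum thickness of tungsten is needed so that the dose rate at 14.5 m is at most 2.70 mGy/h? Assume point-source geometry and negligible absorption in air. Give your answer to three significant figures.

3.18 mm

At 14.5 m, distance alone gives 286 × (2.01/14.5)² = 286 × 0.01922 = 5.497 mGy/h.
Further attenuation needed: 5.497/2.70 = 2.036.
n = log₂(2.036) = 1.026 half-value layers.
Thickness = 1.026 × 3.10 mm = 3.181 mm.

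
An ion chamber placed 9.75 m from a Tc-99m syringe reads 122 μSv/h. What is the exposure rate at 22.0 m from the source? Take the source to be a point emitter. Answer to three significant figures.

Using I₁d₁² = I₂d₂², scaling from 9.75 m to 22.0 m:
(9.75/22.0)² = 0.1964, so 122 × 0.1964 = 23.96 μSv/h.

24.0 μSv/h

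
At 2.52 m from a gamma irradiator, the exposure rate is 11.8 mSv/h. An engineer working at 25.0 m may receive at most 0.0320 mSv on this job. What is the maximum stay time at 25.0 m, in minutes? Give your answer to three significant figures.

16.0 min

By the inverse-square law, rate at 25.0 m:
11.8 × (2.52/25.0)² = 11.8 × 0.01016 = 0.1199 mSv/h.
Stay time = 0.0320 mSv ÷ 0.1199 mSv/h = 0.2669 h = 16.01 min.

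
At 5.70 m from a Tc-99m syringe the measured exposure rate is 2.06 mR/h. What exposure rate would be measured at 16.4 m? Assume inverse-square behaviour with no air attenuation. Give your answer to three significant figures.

Applying the 1/r² law, scaling from 5.70 m to 16.4 m:
(5.70/16.4)² = 0.1208, so 2.06 × 0.1208 = 0.2488 mR/h.

0.249 mR/h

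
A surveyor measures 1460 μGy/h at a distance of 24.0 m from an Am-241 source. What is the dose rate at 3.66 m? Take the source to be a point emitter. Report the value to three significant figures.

62800 μGy/h

Intensity scales as (d₁/d₂)², so the rate at 3.66 m is
(24.0/3.66)² = 43.00, so 1460 × 43.00 = 62780 μGy/h.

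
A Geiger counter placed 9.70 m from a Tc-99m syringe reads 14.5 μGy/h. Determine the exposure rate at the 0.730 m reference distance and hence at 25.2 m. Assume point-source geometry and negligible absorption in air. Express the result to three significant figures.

By the inverse-square law,
At 0.730 m: (9.70/0.730)² = 176.6, so 14.5 × 176.6 = 2561 μGy/h
At 25.2 m: 2561 × (0.730/25.2)² = 2561 × 0.0008392 = 2.149 μGy/h.

2560 μGy/h; 2.15 μGy/h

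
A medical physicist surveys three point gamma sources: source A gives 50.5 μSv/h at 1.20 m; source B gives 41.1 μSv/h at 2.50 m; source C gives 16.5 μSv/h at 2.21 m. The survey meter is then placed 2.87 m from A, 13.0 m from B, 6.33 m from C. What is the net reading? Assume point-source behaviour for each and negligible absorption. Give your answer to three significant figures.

12.4 μSv/h

Each source contributes Iᵢ·(dᵢ/rᵢ)²; contributions add.
A: 50.5 × (1.20/2.87)² = 8.829 μSv/h
B: 41.1 × (2.50/13.0)² = 1.520 μSv/h
C: 16.5 × (2.21/6.33)² = 2.011 μSv/h
Total = 8.829 + 1.520 + 2.011 = 12.36 μSv/h.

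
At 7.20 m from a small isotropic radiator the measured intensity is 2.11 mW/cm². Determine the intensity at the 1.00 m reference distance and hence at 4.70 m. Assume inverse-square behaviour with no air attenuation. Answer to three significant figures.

109 mW/cm²; 4.95 mW/cm²

Intensity scales as (d₁/d₂)², so
At 1.00 m: (7.20/1.00)² = 51.84, so 2.11 × 51.84 = 109.4 mW/cm²
At 4.70 m: 109.4 × (1.00/4.70)² = 109.4 × 0.04527 = 4.953 mW/cm².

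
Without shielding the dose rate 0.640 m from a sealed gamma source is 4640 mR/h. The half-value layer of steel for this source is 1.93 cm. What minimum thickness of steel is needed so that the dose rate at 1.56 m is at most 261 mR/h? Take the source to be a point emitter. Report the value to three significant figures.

At 1.56 m, distance alone gives (0.640/1.56)² = 0.1683, so 4640 × 0.1683 = 780.9 mR/h.
Further attenuation needed: 780.9/261 = 2.992.
n = log₂(2.992) = 1.581 half-value layers.
Thickness = 1.581 × 1.93 cm = 3.051 cm.

3.05 cm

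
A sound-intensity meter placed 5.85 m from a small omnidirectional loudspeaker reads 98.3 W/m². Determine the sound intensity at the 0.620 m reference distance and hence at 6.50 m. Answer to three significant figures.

Intensity scales as (d₁/d₂)², so
At 0.620 m: 98.3 × (5.85/0.620)² = 98.3 × 89.03 = 8752 W/m²
At 6.50 m: 8752 × (0.620/6.50)² = 8752 × 0.009098 = 79.63 W/m².

8750 W/m²; 79.6 W/m²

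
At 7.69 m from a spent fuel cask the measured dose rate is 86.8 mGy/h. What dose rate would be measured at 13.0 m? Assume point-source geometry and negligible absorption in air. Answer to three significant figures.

30.4 mGy/h

Applying the 1/r² law, scaling from 7.69 m to 13.0 m:
86.8 × (7.69/13.0)² = 86.8 × 0.3499 = 30.37 mGy/h.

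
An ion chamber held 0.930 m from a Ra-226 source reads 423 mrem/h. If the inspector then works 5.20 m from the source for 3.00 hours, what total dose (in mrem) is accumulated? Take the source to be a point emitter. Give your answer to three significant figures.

Since intensity falls as 1/r², rate at 5.20 m:
423 × (0.930/5.20)² = 423 × 0.03199 = 13.53 mrem/h.
Dose = rate × time = 13.53 mrem/h × 3.000 h = 40.59 mrem.

40.6 mrem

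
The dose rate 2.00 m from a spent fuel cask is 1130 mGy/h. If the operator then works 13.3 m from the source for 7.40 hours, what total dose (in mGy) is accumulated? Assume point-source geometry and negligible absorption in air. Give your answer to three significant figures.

189 mGy

Since intensity falls as 1/r², rate at 13.3 m:
1130 × (2.00/13.3)² = 1130 × 0.02261 = 25.55 mGy/h.
Dose = rate × time = 25.55 mGy/h × 7.400 h = 189.1 mGy.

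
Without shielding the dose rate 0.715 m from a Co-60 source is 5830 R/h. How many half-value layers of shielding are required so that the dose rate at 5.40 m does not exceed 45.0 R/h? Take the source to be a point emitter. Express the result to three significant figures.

At 5.40 m, distance alone gives 5830 × (0.715/5.40)² = 5830 × 0.01753 = 102.2 R/h.
Further attenuation needed: 102.2/45.0 = 2.271.
n = log₂(2.271) = 1.183 half-value layers.

1.18 half-value layers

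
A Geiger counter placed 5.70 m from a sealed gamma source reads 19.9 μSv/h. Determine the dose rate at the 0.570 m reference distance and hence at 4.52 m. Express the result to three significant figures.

Since intensity falls as 1/r²,
At 0.570 m: 19.9 × (5.70/0.570)² = 19.9 × 100.0 = 1990 μSv/h
At 4.52 m: (0.570/4.52)² = 0.01590, so 1990 × 0.01590 = 31.64 μSv/h.

1990 μSv/h; 31.6 μSv/h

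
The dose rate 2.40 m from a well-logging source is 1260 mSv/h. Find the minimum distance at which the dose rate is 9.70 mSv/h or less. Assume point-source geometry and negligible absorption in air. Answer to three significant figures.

27.4 m

Using I₁d₁² = I₂d₂², d₂ = d₁·√(I₁/I₂).
I₁/I₂ = 1260/9.70 = 129.9, so d₂ = 2.40 × √129.9 = 27.35 m.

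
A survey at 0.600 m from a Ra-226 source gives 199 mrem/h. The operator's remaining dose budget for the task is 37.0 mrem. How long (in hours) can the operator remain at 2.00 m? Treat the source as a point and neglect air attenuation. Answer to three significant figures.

2.07 h

Since intensity falls as 1/r², rate at 2.00 m:
(0.600/2.00)² = 0.09000, so 199 × 0.09000 = 17.91 mrem/h.
Stay time = 37.0 mrem ÷ 17.91 mrem/h = 2.066 h.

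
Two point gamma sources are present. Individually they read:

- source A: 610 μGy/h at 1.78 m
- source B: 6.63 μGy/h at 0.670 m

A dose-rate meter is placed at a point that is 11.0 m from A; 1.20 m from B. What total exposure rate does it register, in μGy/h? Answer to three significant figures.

Each source contributes Iᵢ·(dᵢ/rᵢ)²; contributions add.
A: 610 × (1.78/11.0)² = 15.97 μGy/h
B: 6.63 × (0.670/1.20)² = 2.067 μGy/h
Total = 15.97 + 2.067 = 18.04 μGy/h.

18.0 μGy/h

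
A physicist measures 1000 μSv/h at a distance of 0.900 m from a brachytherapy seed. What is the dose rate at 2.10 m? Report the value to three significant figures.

184 μSv/h

By the inverse-square law, the rate at 2.10 m is
(0.900/2.10)² = 0.1837, so 1000 × 0.1837 = 183.7 μSv/h.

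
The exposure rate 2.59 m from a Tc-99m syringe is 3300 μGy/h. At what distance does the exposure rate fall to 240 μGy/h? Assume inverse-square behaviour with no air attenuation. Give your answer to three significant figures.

9.60 m

Using I₁d₁² = I₂d₂², d₂ = d₁·√(I₁/I₂).
I₁/I₂ = 3300/240 = 13.75, so d₂ = 2.59 × √13.75 = 9.604 m.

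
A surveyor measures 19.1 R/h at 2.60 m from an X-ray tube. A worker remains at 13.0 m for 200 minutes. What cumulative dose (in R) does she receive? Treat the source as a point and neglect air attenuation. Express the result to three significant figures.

Using I₁d₁² = I₂d₂², rate at 13.0 m:
(2.60/13.0)² = 0.04000, so 19.1 × 0.04000 = 0.7640 R/h.
Dose = rate × time = 0.7640 R/h × 3.333 h = 2.546 R.

2.55 R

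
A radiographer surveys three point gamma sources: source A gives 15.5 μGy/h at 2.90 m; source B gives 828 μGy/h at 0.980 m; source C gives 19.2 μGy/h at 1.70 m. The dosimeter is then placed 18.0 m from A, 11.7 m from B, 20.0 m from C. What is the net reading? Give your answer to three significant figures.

By superposition, sum each source's inverse-square contribution:
A: 15.5 × (2.90/18.0)² = 0.4023 μGy/h
B: 828 × (0.980/11.7)² = 5.809 μGy/h
C: 19.2 × (1.70/20.0)² = 0.1387 μGy/h
Total = 0.4023 + 5.809 + 0.1387 = 6.350 μGy/h.

6.35 μGy/h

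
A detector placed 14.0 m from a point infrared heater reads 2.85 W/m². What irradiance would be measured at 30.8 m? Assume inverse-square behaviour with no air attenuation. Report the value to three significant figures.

Intensity scales as (d₁/d₂)², so scaling from 14.0 m to 30.8 m:
2.85 × (14.0/30.8)² = 2.85 × 0.2066 = 0.5888 W/m².

0.589 W/m²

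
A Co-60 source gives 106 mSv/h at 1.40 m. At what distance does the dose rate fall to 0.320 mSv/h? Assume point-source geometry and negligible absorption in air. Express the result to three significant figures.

By the inverse-square law, d₂ = d₁·√(I₁/I₂).
I₁/I₂ = 106/0.320 = 331.2, so d₂ = 1.40 × √331.2 = 25.48 m.

25.5 m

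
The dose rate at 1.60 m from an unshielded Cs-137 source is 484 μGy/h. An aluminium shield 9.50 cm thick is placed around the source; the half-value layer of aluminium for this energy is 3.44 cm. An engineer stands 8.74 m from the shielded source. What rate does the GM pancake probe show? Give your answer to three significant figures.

2.39 μGy/h

Distance alone: 484 × (1.60/8.74)² = 484 × 0.03351 = 16.22 μGy/h.
Shield: 9.50/3.44 = 2.762 half-value layers → attenuation 2^(−2.762) = 0.1474.
Combined: 16.22 × 0.1474 = 2.391 μGy/h.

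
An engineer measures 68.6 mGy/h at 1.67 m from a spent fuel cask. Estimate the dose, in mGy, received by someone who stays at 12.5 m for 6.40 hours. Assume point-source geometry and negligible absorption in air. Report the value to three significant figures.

7.84 mGy

Applying the 1/r² law, rate at 12.5 m:
(1.67/12.5)² = 0.01785, so 68.6 × 0.01785 = 1.225 mGy/h.
Dose = rate × time = 1.225 mGy/h × 6.400 h = 7.840 mGy.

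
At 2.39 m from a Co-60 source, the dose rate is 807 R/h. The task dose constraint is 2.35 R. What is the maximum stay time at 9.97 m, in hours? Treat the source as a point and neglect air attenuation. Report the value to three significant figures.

Using I₁d₁² = I₂d₂², rate at 9.97 m:
(2.39/9.97)² = 0.05747, so 807 × 0.05747 = 46.38 R/h.
Stay time = 2.35 R ÷ 46.38 R/h = 0.05067 h.

0.0507 h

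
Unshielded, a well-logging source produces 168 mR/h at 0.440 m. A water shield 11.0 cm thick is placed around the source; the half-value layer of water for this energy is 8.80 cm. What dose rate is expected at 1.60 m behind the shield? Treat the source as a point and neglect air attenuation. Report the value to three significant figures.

5.34 mR/h

Distance alone: (0.440/1.60)² = 0.07562, so 168 × 0.07562 = 12.70 mR/h.
Shield: 11.0/8.80 = 1.250 half-value layers → attenuation 2^(−1.250) = 0.4204.
Combined: 12.70 × 0.4204 = 5.339 mR/h.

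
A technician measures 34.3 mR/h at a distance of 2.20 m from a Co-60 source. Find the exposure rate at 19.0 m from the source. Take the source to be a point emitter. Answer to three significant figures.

Using I₁d₁² = I₂d₂², the rate at 19.0 m is
(2.20/19.0)² = 0.01341, so 34.3 × 0.01341 = 0.4600 mR/h.

0.460 mR/h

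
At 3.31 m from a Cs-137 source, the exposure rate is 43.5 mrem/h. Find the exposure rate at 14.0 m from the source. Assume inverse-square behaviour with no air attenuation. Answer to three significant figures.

2.43 mrem/h

Intensity scales as (d₁/d₂)², so the rate at 14.0 m is
(3.31/14.0)² = 0.05590, so 43.5 × 0.05590 = 2.432 mrem/h.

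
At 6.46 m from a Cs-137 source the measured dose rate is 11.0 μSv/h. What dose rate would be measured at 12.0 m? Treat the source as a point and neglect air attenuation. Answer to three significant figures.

Applying the 1/r² law, scaling from 6.46 m to 12.0 m:
(6.46/12.0)² = 0.2898, so 11.0 × 0.2898 = 3.188 μSv/h.

3.19 μSv/h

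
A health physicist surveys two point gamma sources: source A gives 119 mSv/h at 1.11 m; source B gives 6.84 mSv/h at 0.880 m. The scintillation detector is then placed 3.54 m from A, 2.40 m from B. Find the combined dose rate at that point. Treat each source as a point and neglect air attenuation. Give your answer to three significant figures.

12.6 mSv/h

By superposition, sum each source's inverse-square contribution:
A: 119 × (1.11/3.54)² = 11.70 mSv/h
B: 6.84 × (0.880/2.40)² = 0.9196 mSv/h
Total = 11.70 + 0.9196 = 12.62 mSv/h.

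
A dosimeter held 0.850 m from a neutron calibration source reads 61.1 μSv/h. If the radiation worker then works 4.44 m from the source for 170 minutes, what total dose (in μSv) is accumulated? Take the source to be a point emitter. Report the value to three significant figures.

6.34 μSv

Since intensity falls as 1/r², rate at 4.44 m:
61.1 × (0.850/4.44)² = 61.1 × 0.03665 = 2.239 μSv/h.
Dose = rate × time = 2.239 μSv/h × 2.833 h = 6.343 μSv.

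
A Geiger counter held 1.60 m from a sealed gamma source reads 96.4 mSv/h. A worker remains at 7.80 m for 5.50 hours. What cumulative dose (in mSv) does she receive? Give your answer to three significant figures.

Intensity scales as (d₁/d₂)², so rate at 7.80 m:
(1.60/7.80)² = 0.04208, so 96.4 × 0.04208 = 4.057 mSv/h.
Dose = rate × time = 4.057 mSv/h × 5.500 h = 22.31 mSv.

22.3 mSv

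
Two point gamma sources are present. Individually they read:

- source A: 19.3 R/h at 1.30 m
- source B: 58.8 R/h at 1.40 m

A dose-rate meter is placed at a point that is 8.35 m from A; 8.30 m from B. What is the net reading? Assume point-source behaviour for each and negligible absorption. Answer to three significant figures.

By superposition, sum each source's inverse-square contribution:
A: 19.3 × (1.30/8.35)² = 0.4678 R/h
B: 58.8 × (1.40/8.30)² = 1.673 R/h
Total = 0.4678 + 1.673 = 2.141 R/h.

2.14 R/h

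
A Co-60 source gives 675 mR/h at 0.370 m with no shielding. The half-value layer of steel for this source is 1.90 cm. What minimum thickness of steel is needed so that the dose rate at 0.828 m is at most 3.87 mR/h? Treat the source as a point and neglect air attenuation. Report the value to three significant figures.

At 0.828 m, distance alone gives (0.370/0.828)² = 0.1997, so 675 × 0.1997 = 134.8 mR/h.
Further attenuation needed: 134.8/3.87 = 34.83.
n = log₂(34.83) = 5.122 half-value layers.
Thickness = 5.122 × 1.90 cm = 9.732 cm.

9.73 cm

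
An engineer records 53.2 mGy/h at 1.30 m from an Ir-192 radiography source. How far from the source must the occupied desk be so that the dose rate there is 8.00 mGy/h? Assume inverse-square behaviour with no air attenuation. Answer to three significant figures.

Since intensity falls as 1/r², d₂ = d₁·√(I₁/I₂).
I₁/I₂ = 53.2/8.00 = 6.650, so d₂ = 1.30 × √6.650 = 3.352 m.

3.35 m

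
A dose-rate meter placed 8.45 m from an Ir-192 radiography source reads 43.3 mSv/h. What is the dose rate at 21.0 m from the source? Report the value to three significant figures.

7.01 mSv/h

Since intensity falls as 1/r², scaling from 8.45 m to 21.0 m:
43.3 × (8.45/21.0)² = 43.3 × 0.1619 = 7.010 mSv/h.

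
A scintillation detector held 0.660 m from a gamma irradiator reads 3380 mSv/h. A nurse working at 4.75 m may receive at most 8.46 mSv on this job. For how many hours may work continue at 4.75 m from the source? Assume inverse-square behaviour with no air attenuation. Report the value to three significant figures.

0.130 h

Since intensity falls as 1/r², rate at 4.75 m:
3380 × (0.660/4.75)² = 3380 × 0.01931 = 65.27 mSv/h.
Stay time = 8.46 mSv ÷ 65.27 mSv/h = 0.1296 h.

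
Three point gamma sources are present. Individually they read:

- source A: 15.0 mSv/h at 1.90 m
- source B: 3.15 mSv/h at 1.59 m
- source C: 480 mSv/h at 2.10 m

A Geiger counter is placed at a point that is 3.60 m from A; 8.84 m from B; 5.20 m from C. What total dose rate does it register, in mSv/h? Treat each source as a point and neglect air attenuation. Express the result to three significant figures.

By superposition, sum each source's inverse-square contribution:
A: 15.0 × (1.90/3.60)² = 4.178 mSv/h
B: 3.15 × (1.59/8.84)² = 0.1019 mSv/h
C: 480 × (2.10/5.20)² = 78.28 mSv/h
Total = 4.178 + 0.1019 + 78.28 = 82.56 mSv/h.

82.6 mSv/h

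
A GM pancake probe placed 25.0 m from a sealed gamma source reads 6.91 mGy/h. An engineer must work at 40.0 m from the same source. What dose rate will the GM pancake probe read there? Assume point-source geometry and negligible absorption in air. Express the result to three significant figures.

2.70 mGy/h

Intensity scales as (d₁/d₂)², so scaling from 25.0 m to 40.0 m:
6.91 × (25.0/40.0)² = 6.91 × 0.3906 = 2.699 mGy/h.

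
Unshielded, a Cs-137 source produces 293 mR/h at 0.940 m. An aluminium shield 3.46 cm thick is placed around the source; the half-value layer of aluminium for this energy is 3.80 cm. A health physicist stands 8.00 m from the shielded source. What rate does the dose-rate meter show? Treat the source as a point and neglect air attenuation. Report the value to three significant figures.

Distance alone: (0.940/8.00)² = 0.01381, so 293 × 0.01381 = 4.046 mR/h.
Shield: 3.46/3.80 = 0.9105 half-value layers → attenuation 2^(−0.9105) = 0.5320.
Combined: 4.046 × 0.5320 = 2.152 mR/h.

2.15 mR/h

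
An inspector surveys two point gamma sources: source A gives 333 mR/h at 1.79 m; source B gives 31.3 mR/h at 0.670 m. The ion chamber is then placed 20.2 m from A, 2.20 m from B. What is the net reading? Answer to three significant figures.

Each source contributes Iᵢ·(dᵢ/rᵢ)²; contributions add.
A: 333 × (1.79/20.2)² = 2.615 mR/h
B: 31.3 × (0.670/2.20)² = 2.903 mR/h
Total = 2.615 + 2.903 = 5.518 mR/h.

5.52 mR/h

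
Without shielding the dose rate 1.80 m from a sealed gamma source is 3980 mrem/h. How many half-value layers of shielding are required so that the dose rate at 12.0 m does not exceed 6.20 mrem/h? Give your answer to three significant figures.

At 12.0 m, distance alone gives 3980 × (1.80/12.0)² = 3980 × 0.02250 = 89.55 mrem/h.
Further attenuation needed: 89.55/6.20 = 14.44.
n = log₂(14.44) = 3.852 half-value layers.

3.85 half-value layers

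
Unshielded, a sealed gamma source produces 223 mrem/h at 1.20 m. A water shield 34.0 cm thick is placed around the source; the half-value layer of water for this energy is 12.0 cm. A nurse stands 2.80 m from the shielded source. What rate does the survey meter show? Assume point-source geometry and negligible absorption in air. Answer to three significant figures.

5.75 mrem/h

Distance alone: 223 × (1.20/2.80)² = 223 × 0.1837 = 40.97 mrem/h.
Shield: 34.0/12.0 = 2.833 half-value layers → attenuation 2^(−2.833) = 0.1403.
Combined: 40.97 × 0.1403 = 5.748 mrem/h.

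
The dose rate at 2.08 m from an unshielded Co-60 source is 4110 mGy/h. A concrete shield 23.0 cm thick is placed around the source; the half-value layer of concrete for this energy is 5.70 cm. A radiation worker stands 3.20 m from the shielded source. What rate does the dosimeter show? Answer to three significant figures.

Distance alone: (2.08/3.20)² = 0.4225, so 4110 × 0.4225 = 1736 mGy/h.
Shield: 23.0/5.70 = 4.035 half-value layers → attenuation 2^(−4.035) = 0.06100.
Combined: 1736 × 0.06100 = 105.9 mGy/h.

106 mGy/h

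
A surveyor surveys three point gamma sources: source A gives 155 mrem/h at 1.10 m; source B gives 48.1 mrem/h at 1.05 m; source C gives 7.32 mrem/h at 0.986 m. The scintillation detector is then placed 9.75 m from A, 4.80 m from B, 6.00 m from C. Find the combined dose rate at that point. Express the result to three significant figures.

By superposition, sum each source's inverse-square contribution:
A: 155 × (1.10/9.75)² = 1.973 mrem/h
B: 48.1 × (1.05/4.80)² = 2.302 mrem/h
C: 7.32 × (0.986/6.00)² = 0.1977 mrem/h
Total = 1.973 + 2.302 + 0.1977 = 4.473 mrem/h.

4.47 mrem/h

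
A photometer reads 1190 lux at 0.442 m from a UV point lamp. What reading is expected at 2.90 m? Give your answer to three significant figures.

Intensity scales as (d₁/d₂)², so the rate at 2.90 m is
1190 × (0.442/2.90)² = 1190 × 0.02323 = 27.64 lux.

27.6 lux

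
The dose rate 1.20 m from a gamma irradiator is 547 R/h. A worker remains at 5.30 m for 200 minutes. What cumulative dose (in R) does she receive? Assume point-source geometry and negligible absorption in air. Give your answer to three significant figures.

Applying the 1/r² law, rate at 5.30 m:
(1.20/5.30)² = 0.05126, so 547 × 0.05126 = 28.04 R/h.
Dose = rate × time = 28.04 R/h × 3.333 h = 93.46 R.

93.5 R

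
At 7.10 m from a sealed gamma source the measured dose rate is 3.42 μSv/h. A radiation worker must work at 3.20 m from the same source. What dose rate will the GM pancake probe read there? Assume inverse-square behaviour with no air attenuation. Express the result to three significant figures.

Since intensity falls as 1/r², scaling from 7.10 m to 3.20 m:
3.42 × (7.10/3.20)² = 3.42 × 4.923 = 16.84 μSv/h.

16.8 μSv/h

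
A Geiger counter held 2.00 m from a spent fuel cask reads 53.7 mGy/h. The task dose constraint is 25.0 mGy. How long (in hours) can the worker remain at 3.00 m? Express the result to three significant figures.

By the inverse-square law, rate at 3.00 m:
(2.00/3.00)² = 0.4444, so 53.7 × 0.4444 = 23.86 mGy/h.
Stay time = 25.0 mGy ÷ 23.86 mGy/h = 1.048 h.

1.05 h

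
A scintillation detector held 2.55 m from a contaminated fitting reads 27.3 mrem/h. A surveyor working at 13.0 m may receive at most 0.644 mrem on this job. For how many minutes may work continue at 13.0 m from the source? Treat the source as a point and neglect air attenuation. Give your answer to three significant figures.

36.8 min

By the inverse-square law, rate at 13.0 m:
(2.55/13.0)² = 0.03848, so 27.3 × 0.03848 = 1.051 mrem/h.
Stay time = 0.644 mrem ÷ 1.051 mrem/h = 0.6127 h = 36.76 min.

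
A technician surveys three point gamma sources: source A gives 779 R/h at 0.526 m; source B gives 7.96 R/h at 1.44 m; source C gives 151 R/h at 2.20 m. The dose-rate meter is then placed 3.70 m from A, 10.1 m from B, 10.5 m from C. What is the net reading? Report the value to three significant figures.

22.5 R/h

By superposition, sum each source's inverse-square contribution:
A: 779 × (0.526/3.70)² = 15.74 R/h
B: 7.96 × (1.44/10.1)² = 0.1618 R/h
C: 151 × (2.20/10.5)² = 6.629 R/h
Total = 15.74 + 0.1618 + 6.629 = 22.53 R/h.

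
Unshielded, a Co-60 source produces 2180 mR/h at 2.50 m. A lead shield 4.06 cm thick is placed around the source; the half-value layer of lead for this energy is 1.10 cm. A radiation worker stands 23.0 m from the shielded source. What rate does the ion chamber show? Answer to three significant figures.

1.99 mR/h

Distance alone: 2180 × (2.50/23.0)² = 2180 × 0.01181 = 25.75 mR/h.
Shield: 4.06/1.10 = 3.691 half-value layers → attenuation 2^(−3.691) = 0.07743.
Combined: 25.75 × 0.07743 = 1.994 mR/h.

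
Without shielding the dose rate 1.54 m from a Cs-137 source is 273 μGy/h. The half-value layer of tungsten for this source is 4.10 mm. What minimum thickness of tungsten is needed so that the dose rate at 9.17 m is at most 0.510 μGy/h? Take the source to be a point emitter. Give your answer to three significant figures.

16.1 mm

At 9.17 m, distance alone gives 273 × (1.54/9.17)² = 273 × 0.02820 = 7.699 μGy/h.
Further attenuation needed: 7.699/0.510 = 15.10.
n = log₂(15.10) = 3.916 half-value layers.
Thickness = 3.916 × 4.10 mm = 16.06 mm.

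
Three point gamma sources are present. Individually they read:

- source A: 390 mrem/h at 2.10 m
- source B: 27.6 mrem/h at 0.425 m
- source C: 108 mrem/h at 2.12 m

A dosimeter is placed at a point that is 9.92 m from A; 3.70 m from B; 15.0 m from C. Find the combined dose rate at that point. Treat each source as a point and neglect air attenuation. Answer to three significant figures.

By superposition, sum each source's inverse-square contribution:
A: 390 × (2.10/9.92)² = 17.48 mrem/h
B: 27.6 × (0.425/3.70)² = 0.3642 mrem/h
C: 108 × (2.12/15.0)² = 2.157 mrem/h
Total = 17.48 + 0.3642 + 2.157 = 20.00 mrem/h.

20.0 mrem/h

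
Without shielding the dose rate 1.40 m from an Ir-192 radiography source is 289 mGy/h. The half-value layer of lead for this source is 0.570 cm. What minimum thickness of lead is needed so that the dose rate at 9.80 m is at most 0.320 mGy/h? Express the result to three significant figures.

2.40 cm

At 9.80 m, distance alone gives 289 × (1.40/9.80)² = 289 × 0.02041 = 5.898 mGy/h.
Further attenuation needed: 5.898/0.320 = 18.43.
n = log₂(18.43) = 4.204 half-value layers.
Thickness = 4.204 × 0.570 cm = 2.396 cm.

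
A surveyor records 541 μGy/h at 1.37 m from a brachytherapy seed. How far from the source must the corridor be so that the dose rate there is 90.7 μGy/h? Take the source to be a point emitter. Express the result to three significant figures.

3.35 m

Intensity scales as (d₁/d₂)², so d₂ = d₁·√(I₁/I₂).
I₁/I₂ = 541/90.7 = 5.965, so d₂ = 1.37 × √5.965 = 3.346 m.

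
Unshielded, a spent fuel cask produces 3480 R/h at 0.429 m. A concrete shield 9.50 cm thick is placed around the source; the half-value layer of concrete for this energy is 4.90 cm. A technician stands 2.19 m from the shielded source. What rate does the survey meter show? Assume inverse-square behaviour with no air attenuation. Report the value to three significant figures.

34.8 R/h

Distance alone: (0.429/2.19)² = 0.03837, so 3480 × 0.03837 = 133.5 R/h.
Shield: 9.50/4.90 = 1.939 half-value layers → attenuation 2^(−1.939) = 0.2608.
Combined: 133.5 × 0.2608 = 34.82 R/h.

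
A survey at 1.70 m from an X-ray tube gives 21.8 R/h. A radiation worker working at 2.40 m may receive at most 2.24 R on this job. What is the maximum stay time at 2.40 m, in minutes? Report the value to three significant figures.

Using I₁d₁² = I₂d₂², rate at 2.40 m:
21.8 × (1.70/2.40)² = 21.8 × 0.5017 = 10.94 R/h.
Stay time = 2.24 R ÷ 10.94 R/h = 0.2048 h = 12.29 min.

12.3 min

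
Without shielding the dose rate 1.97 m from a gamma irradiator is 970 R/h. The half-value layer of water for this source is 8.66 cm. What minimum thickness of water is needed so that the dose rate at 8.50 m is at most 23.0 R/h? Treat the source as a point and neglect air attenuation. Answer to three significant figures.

10.2 cm

At 8.50 m, distance alone gives (1.97/8.50)² = 0.05371, so 970 × 0.05371 = 52.10 R/h.
Further attenuation needed: 52.10/23.0 = 2.265.
n = log₂(2.265) = 1.180 half-value layers.
Thickness = 1.180 × 8.66 cm = 10.22 cm.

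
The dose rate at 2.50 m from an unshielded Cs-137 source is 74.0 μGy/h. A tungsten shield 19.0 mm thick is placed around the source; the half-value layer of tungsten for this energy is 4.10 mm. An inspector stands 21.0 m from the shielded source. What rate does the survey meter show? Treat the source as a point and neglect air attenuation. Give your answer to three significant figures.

Distance alone: 74.0 × (2.50/21.0)² = 74.0 × 0.01417 = 1.049 μGy/h.
Shield: 19.0/4.10 = 4.634 half-value layers → attenuation 2^(−4.634) = 0.04027.
Combined: 1.049 × 0.04027 = 0.04224 μGy/h.

0.0422 μGy/h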